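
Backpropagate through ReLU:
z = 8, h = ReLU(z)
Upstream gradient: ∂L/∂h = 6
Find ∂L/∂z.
∂L/∂z = 6

h = ReLU(8) = 8
Since z > 0: ∂h/∂z = 1
∂L/∂z = ∂L/∂h · ∂h/∂z = 6 × 1 = 6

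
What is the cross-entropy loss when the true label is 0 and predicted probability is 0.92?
L = 2.526

L = -0·log(0.92) - 1·log(0.08) = -log(0.08) = 2.526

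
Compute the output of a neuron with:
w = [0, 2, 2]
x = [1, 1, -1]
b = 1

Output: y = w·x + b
y = 1

y = (0)(1) + (2)(1) + (2)(-1) + 1 = 1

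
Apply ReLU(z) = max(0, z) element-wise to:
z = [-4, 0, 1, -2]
h = [0, 0, 1, 0]

ReLU applied element-wise: max(0,-4)=0, max(0,0)=0, max(0,1)=1, max(0,-2)=0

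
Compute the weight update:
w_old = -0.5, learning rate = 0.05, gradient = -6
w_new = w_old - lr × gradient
w_new = -0.2

w_new = w - η·∂L/∂w = -0.5 - 0.05×(-6) = -0.5 - (-0.3) = -0.2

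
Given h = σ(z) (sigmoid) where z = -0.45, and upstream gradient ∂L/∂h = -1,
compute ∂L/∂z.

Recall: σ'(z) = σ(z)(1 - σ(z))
∂L/∂z = -0.2378

σ(-0.45) = 0.3894
σ'(-0.45) = σ(-0.45)(1 - σ(-0.45)) = 0.3894 × 0.6106 = 0.2378
∂L/∂z = ∂L/∂h · σ'(z) = -1 × 0.2378 = -0.2378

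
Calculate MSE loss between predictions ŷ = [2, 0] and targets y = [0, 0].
MSE = 2

MSE = (1/2)((2-0)² + (0-0)²) = (1/2)(4 + 0) = 2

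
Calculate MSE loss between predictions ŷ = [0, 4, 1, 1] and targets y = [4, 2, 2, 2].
MSE = 5.5

MSE = (1/4)((0-4)² + (4-2)² + (1-2)² + (1-2)²) = (1/4)(16 + 4 + 1 + 1) = 5.5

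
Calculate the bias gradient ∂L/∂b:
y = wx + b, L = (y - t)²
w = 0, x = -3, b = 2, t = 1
∂L/∂b = 2

y = wx + b = (0)(-3) + 2 = 2
∂L/∂y = 2(y - t) = 2(2 - 1) = 2
∂y/∂b = 1
∂L/∂b = ∂L/∂y · ∂y/∂b = 2 × 1 = 2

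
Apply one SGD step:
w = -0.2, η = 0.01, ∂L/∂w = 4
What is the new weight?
w_new = -0.24

w_new = w - η·∂L/∂w = -0.2 - 0.01×(4) = -0.2 - (0.04) = -0.24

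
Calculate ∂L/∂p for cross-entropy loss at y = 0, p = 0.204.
∂L/∂p = 1.256

∂L/∂p = -y/p + (1-y)/(1-p) = 0 + 1/0.796 = 1.256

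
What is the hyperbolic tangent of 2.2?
0.9757

tanh(2.2) = (e^(2.2) - e^(-2.2))/(e^(2.2) + e^(-2.2)) = 0.9757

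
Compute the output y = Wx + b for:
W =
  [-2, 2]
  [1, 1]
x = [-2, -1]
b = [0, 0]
y = [2, -3]

Wx = [-2×-2 + 2×-1, 1×-2 + 1×-1]
   = [2, -3]
y = Wx + b = [2 + 0, -3 + 0] = [2, -3]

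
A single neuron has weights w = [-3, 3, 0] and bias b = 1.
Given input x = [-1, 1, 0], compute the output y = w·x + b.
y = 7

y = (-3)(-1) + (3)(1) + (0)(0) + 1 = 7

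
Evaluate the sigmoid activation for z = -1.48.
0.1854

sigmoid(-1.48) = 1/(1 + e^(1.48)) = 1/(1 + 4.393) = 0.1854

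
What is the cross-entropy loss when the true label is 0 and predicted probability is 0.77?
L = 1.47

L = -0·log(0.77) - 1·log(0.23) = -log(0.23) = 1.47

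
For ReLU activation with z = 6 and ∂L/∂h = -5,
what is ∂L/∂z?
∂L/∂z = -5

h = ReLU(6) = 6
Since z > 0: ∂h/∂z = 1
∂L/∂z = ∂L/∂h · ∂h/∂z = -5 × 1 = -5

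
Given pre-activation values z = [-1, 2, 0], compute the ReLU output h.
h = [0, 2, 0]

ReLU applied element-wise: max(0,-1)=0, max(0,2)=2, max(0,0)=0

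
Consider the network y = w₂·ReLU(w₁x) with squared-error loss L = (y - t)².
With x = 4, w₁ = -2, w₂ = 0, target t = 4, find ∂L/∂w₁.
∂L/∂w₁ = 0

Forward pass:
z = w₁x = -2×4 = -8
h = ReLU(-8) = 0
y = w₂h = 0×0 = 0

Backward pass:
∂L/∂y = 2(y - t) = 2(0 - 4) = -8
∂y/∂h = w₂ = 0
∂h/∂z = 0 (ReLU derivative)
∂z/∂w₁ = x = 4

∂L/∂w₁ = -8 × 0 × 0 × 4 = 0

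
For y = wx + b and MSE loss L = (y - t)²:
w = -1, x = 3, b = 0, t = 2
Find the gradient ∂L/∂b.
∂L/∂b = -10

y = wx + b = (-1)(3) + 0 = -3
∂L/∂y = 2(y - t) = 2(-3 - 2) = -10
∂y/∂b = 1
∂L/∂b = ∂L/∂y · ∂y/∂b = -10 × 1 = -10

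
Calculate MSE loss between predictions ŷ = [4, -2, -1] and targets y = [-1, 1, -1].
MSE = 11.33

MSE = (1/3)((4--1)² + (-2-1)² + (-1--1)²) = (1/3)(25 + 9 + 0) = 11.33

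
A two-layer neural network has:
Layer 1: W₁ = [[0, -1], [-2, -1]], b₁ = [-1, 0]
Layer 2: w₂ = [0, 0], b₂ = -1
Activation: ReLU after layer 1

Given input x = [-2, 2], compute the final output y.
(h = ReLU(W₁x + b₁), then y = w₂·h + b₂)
y = -1

Layer 1 pre-activation: z₁ = [-3, 2]
After ReLU: h = [0, 2]
Layer 2 output: y = 0×0 + 0×2 + -1 = -1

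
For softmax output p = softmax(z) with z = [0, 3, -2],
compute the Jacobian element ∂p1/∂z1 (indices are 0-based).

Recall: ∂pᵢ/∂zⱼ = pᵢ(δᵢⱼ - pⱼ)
∂p1/∂z1 = 0.05064

p = softmax(z) = [0.04712, 0.9465, 0.006377]
p1 = 0.9465

∂p1/∂z1 = p1(1 - p1) = 0.9465 × (1 - 0.9465) = 0.05064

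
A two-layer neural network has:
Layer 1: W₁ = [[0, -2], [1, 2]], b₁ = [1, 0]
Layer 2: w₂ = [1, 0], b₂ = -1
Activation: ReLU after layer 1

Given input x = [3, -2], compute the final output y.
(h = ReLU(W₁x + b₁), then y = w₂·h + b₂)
y = 4

Layer 1 pre-activation: z₁ = [5, -1]
After ReLU: h = [5, 0]
Layer 2 output: y = 1×5 + 0×0 + -1 = 4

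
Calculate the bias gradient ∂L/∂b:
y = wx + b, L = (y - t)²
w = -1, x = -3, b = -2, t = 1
∂L/∂b = 0

y = wx + b = (-1)(-3) + -2 = 1
∂L/∂y = 2(y - t) = 2(1 - 1) = 0
∂y/∂b = 1
∂L/∂b = ∂L/∂y · ∂y/∂b = 0 × 1 = 0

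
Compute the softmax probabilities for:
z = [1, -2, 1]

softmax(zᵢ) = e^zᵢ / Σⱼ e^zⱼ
p = [0.4879, 0.0243, 0.4879]

exp(z) = [2.718, 0.1353, 2.718]
Sum = 5.572
p = [0.4879, 0.0243, 0.4879]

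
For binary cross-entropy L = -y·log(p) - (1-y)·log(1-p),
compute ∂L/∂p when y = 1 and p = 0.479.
∂L/∂p = -2.088

∂L/∂p = -y/p + (1-y)/(1-p) = -1/0.479 + 0 = -2.088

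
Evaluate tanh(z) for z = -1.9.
-0.9562

tanh(-1.9) = (e^(-1.9) - e^(1.9))/(e^(-1.9) + e^(1.9)) = -0.9562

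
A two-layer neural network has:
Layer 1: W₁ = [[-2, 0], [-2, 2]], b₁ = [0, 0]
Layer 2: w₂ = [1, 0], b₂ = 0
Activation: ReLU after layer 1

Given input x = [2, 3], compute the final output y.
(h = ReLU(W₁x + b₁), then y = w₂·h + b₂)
y = 0

Layer 1 pre-activation: z₁ = [-4, 2]
After ReLU: h = [0, 2]
Layer 2 output: y = 1×0 + 0×2 + 0 = 0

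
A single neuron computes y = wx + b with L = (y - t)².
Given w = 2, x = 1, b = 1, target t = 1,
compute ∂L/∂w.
∂L/∂w = 4

y = wx + b = (2)(1) + 1 = 3
∂L/∂y = 2(y - t) = 2(3 - 1) = 4
∂y/∂w = x = 1
∂L/∂w = ∂L/∂y · ∂y/∂w = 4 × 1 = 4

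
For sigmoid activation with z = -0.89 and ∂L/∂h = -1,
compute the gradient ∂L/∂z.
∂L/∂z = -0.2064

σ(-0.89) = 0.2911
σ'(-0.89) = σ(-0.89)(1 - σ(-0.89)) = 0.2911 × 0.7089 = 0.2064
∂L/∂z = ∂L/∂h · σ'(z) = -1 × 0.2064 = -0.2064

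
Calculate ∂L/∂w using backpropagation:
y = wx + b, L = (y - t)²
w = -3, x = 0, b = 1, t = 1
∂L/∂w = 0

y = wx + b = (-3)(0) + 1 = 1
∂L/∂y = 2(y - t) = 2(1 - 1) = 0
∂y/∂w = x = 0
∂L/∂w = ∂L/∂y · ∂y/∂w = 0 × 0 = 0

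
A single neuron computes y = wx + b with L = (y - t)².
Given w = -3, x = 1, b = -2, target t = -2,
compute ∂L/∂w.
∂L/∂w = -6

y = wx + b = (-3)(1) + -2 = -5
∂L/∂y = 2(y - t) = 2(-5 - -2) = -6
∂y/∂w = x = 1
∂L/∂w = ∂L/∂y · ∂y/∂w = -6 × 1 = -6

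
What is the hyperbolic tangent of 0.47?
0.4382

tanh(0.47) = (e^(0.47) - e^(-0.47))/(e^(0.47) + e^(-0.47)) = 0.4382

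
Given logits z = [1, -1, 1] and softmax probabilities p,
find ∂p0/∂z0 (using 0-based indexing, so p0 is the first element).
∂p0/∂z0 = 0.249

p = softmax(z) = [0.4683, 0.06338, 0.4683]
p0 = 0.4683

∂p0/∂z0 = p0(1 - p0) = 0.4683 × (1 - 0.4683) = 0.249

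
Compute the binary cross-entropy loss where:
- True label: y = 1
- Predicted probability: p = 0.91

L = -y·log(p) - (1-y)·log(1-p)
L = 0.09431

L = -1·log(0.91) - 0·log(0.09) = -log(0.91) = 0.09431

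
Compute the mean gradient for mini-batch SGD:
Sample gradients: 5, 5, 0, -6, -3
Average gradient = 0.2

Average = (1/5)(5 + 5 + 0 + -6 + -3) = 1/5 = 0.2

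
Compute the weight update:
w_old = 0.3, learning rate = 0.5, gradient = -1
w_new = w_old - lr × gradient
w_new = 0.8

w_new = w - η·∂L/∂w = 0.3 - 0.5×(-1) = 0.3 - (-0.5) = 0.8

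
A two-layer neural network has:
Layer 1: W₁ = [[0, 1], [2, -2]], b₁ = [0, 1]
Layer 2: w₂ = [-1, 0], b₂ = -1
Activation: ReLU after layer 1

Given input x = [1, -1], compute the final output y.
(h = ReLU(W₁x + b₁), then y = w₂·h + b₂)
y = -1

Layer 1 pre-activation: z₁ = [-1, 5]
After ReLU: h = [0, 5]
Layer 2 output: y = -1×0 + 0×5 + -1 = -1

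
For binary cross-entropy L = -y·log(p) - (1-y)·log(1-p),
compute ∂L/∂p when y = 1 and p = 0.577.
∂L/∂p = -1.733

∂L/∂p = -y/p + (1-y)/(1-p) = -1/0.577 + 0 = -1.733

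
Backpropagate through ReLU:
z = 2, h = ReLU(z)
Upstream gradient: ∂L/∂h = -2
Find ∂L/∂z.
∂L/∂z = -2

h = ReLU(2) = 2
Since z > 0: ∂h/∂z = 1
∂L/∂z = ∂L/∂h · ∂h/∂z = -2 × 1 = -2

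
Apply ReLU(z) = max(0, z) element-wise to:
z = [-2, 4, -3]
h = [0, 4, 0]

ReLU applied element-wise: max(0,-2)=0, max(0,4)=4, max(0,-3)=0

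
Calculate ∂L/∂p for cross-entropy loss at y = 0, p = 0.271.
∂L/∂p = 1.372

∂L/∂p = -y/p + (1-y)/(1-p) = 0 + 1/0.729 = 1.372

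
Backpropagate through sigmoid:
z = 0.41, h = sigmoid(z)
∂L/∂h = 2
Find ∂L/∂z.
∂L/∂z = 0.4796

σ(0.41) = 0.6011
σ'(0.41) = σ(0.41)(1 - σ(0.41)) = 0.6011 × 0.3989 = 0.2398
∂L/∂z = ∂L/∂h · σ'(z) = 2 × 0.2398 = 0.4796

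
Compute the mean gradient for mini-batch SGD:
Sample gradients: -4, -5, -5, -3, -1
Average gradient = -3.6

Average = (1/5)(-4 + -5 + -5 + -3 + -1) = -18/5 = -3.6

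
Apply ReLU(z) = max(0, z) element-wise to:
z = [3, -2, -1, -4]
h = [3, 0, 0, 0]

ReLU applied element-wise: max(0,3)=3, max(0,-2)=0, max(0,-1)=0, max(0,-4)=0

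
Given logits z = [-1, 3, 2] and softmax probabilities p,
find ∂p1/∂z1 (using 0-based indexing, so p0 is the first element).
∂p1/∂z1 = 0.201

p = softmax(z) = [0.01321, 0.7214, 0.2654]
p1 = 0.7214

∂p1/∂z1 = p1(1 - p1) = 0.7214 × (1 - 0.7214) = 0.201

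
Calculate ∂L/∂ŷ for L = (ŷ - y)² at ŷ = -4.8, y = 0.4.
∂L/∂ŷ = -10.4

∂L/∂ŷ = 2(ŷ - y) = 2(-4.8 - 0.4) = 2(-5.2) = -10.4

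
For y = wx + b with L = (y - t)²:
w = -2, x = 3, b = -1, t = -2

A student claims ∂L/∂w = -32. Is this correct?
Incorrect

y = (-2)(3) + -1 = -7
∂L/∂y = 2(y - t) = 2(-7 - -2) = -10
∂y/∂w = x = 3
∂L/∂w = -10 × 3 = -30

Claimed value: -32
Incorrect: The correct gradient is -30.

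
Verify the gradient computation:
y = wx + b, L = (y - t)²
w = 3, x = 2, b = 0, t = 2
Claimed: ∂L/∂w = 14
Incorrect

y = (3)(2) + 0 = 6
∂L/∂y = 2(y - t) = 2(6 - 2) = 8
∂y/∂w = x = 2
∂L/∂w = 8 × 2 = 16

Claimed value: 14
Incorrect: The correct gradient is 16.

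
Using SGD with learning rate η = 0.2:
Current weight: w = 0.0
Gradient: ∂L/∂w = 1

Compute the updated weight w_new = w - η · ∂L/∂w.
w_new = -0.2

w_new = w - η·∂L/∂w = 0.0 - 0.2×(1) = 0.0 - (0.2) = -0.2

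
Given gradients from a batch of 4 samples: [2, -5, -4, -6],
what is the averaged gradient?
Average gradient = -3.25

Average = (1/4)(2 + -5 + -4 + -6) = -13/4 = -3.25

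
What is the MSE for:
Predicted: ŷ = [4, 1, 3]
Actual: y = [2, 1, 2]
MSE = 1.667

MSE = (1/3)((4-2)² + (1-1)² + (3-2)²) = (1/3)(4 + 0 + 1) = 1.667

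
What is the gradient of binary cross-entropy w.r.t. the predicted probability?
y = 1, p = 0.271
∂L/∂p = -3.69

∂L/∂p = -y/p + (1-y)/(1-p) = -1/0.271 + 0 = -3.69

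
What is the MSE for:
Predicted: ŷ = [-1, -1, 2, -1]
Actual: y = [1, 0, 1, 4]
MSE = 7.75

MSE = (1/4)((-1-1)² + (-1-0)² + (2-1)² + (-1-4)²) = (1/4)(4 + 1 + 1 + 25) = 7.75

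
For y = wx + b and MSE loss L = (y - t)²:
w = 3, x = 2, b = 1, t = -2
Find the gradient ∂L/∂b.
∂L/∂b = 18

y = wx + b = (3)(2) + 1 = 7
∂L/∂y = 2(y - t) = 2(7 - -2) = 18
∂y/∂b = 1
∂L/∂b = ∂L/∂y · ∂y/∂b = 18 × 1 = 18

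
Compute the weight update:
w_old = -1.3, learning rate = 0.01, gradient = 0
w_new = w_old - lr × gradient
w_new = -1.3

w_new = w - η·∂L/∂w = -1.3 - 0.01×(0) = -1.3 - (0) = -1.3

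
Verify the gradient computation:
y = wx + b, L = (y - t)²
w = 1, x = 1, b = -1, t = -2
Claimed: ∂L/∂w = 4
Correct

y = (1)(1) + -1 = 0
∂L/∂y = 2(y - t) = 2(0 - -2) = 4
∂y/∂w = x = 1
∂L/∂w = 4 × 1 = 4

Claimed value: 4
Correct: The correct gradient is 4.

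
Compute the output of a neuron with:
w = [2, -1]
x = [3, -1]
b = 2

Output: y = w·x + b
y = 9

y = (2)(3) + (-1)(-1) + 2 = 9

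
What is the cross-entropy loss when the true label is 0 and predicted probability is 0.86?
L = 1.966

L = -0·log(0.86) - 1·log(0.14) = -log(0.14) = 1.966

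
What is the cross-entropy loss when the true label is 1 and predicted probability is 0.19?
L = 1.661

L = -1·log(0.19) - 0·log(0.81) = -log(0.19) = 1.661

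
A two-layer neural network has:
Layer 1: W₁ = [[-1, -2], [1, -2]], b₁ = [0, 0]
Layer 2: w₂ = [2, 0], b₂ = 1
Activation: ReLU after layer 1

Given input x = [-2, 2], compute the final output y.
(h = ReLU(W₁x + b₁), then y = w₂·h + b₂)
y = 1

Layer 1 pre-activation: z₁ = [-2, -6]
After ReLU: h = [0, 0]
Layer 2 output: y = 2×0 + 0×0 + 1 = 1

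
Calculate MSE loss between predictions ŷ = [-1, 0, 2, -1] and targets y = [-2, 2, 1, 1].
MSE = 2.5

MSE = (1/4)((-1--2)² + (0-2)² + (2-1)² + (-1-1)²) = (1/4)(1 + 4 + 1 + 4) = 2.5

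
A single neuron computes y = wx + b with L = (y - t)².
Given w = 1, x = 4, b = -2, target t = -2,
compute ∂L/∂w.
∂L/∂w = 32

y = wx + b = (1)(4) + -2 = 2
∂L/∂y = 2(y - t) = 2(2 - -2) = 8
∂y/∂w = x = 4
∂L/∂w = ∂L/∂y · ∂y/∂w = 8 × 4 = 32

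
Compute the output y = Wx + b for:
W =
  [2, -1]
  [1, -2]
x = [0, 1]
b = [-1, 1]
y = [-2, -1]

Wx = [2×0 + -1×1, 1×0 + -2×1]
   = [-1, -2]
y = Wx + b = [-1 + -1, -2 + 1] = [-2, -1]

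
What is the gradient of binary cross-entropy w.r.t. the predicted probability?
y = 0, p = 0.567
∂L/∂p = 2.309

∂L/∂p = -y/p + (1-y)/(1-p) = 0 + 1/0.433 = 2.309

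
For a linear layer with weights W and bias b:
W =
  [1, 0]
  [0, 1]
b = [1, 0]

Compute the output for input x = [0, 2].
y = [1, 2]

Wx = [1×0 + 0×2, 0×0 + 1×2]
   = [0, 2]
y = Wx + b = [0 + 1, 2 + 0] = [1, 2]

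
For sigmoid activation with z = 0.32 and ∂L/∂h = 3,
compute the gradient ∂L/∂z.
∂L/∂z = 0.7311

σ(0.32) = 0.5793
σ'(0.32) = σ(0.32)(1 - σ(0.32)) = 0.5793 × 0.4207 = 0.2437
∂L/∂z = ∂L/∂h · σ'(z) = 3 × 0.2437 = 0.7311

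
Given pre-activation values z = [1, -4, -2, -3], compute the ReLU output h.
h = [1, 0, 0, 0]

ReLU applied element-wise: max(0,1)=1, max(0,-4)=0, max(0,-2)=0, max(0,-3)=0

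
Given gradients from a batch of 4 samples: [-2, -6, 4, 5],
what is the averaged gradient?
Average gradient = 0.25

Average = (1/4)(-2 + -6 + 4 + 5) = 1/4 = 0.25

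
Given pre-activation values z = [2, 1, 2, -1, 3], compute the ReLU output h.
h = [2, 1, 2, 0, 3]

ReLU applied element-wise: max(0,2)=2, max(0,1)=1, max(0,2)=2, max(0,-1)=0, max(0,3)=3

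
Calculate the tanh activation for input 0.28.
0.2729

tanh(0.28) = (e^(0.28) - e^(-0.28))/(e^(0.28) + e^(-0.28)) = 0.2729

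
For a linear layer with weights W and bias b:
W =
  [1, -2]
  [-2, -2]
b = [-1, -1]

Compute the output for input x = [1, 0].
y = [0, -3]

Wx = [1×1 + -2×0, -2×1 + -2×0]
   = [1, -2]
y = Wx + b = [1 + -1, -2 + -1] = [0, -3]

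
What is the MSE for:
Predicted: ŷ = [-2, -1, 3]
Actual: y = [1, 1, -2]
MSE = 12.67

MSE = (1/3)((-2-1)² + (-1-1)² + (3--2)²) = (1/3)(9 + 4 + 25) = 12.67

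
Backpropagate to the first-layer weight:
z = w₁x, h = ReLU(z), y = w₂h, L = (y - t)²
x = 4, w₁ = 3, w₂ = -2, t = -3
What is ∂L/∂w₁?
∂L/∂w₁ = 336

Forward pass:
z = w₁x = 3×4 = 12
h = ReLU(12) = 12
y = w₂h = -2×12 = -24

Backward pass:
∂L/∂y = 2(y - t) = 2(-24 - -3) = -42
∂y/∂h = w₂ = -2
∂h/∂z = 1 (ReLU derivative)
∂z/∂w₁ = x = 4

∂L/∂w₁ = -42 × -2 × 1 × 4 = 336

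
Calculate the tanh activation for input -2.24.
-0.9776

tanh(-2.24) = (e^(-2.24) - e^(2.24))/(e^(-2.24) + e^(2.24)) = -0.9776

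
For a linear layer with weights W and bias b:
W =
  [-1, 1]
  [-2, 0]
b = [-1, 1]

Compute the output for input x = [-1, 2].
y = [2, 3]

Wx = [-1×-1 + 1×2, -2×-1 + 0×2]
   = [3, 2]
y = Wx + b = [3 + -1, 2 + 1] = [2, 3]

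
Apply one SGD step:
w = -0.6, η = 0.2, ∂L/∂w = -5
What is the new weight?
w_new = 0.4

w_new = w - η·∂L/∂w = -0.6 - 0.2×(-5) = -0.6 - (-1) = 0.4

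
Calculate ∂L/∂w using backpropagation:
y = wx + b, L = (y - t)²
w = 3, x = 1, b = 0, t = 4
∂L/∂w = -2

y = wx + b = (3)(1) + 0 = 3
∂L/∂y = 2(y - t) = 2(3 - 4) = -2
∂y/∂w = x = 1
∂L/∂w = ∂L/∂y · ∂y/∂w = -2 × 1 = -2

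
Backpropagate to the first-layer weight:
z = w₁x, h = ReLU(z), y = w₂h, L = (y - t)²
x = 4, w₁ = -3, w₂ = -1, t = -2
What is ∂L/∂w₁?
∂L/∂w₁ = 0

Forward pass:
z = w₁x = -3×4 = -12
h = ReLU(-12) = 0
y = w₂h = -1×0 = 0

Backward pass:
∂L/∂y = 2(y - t) = 2(0 - -2) = 4
∂y/∂h = w₂ = -1
∂h/∂z = 0 (ReLU derivative)
∂z/∂w₁ = x = 4

∂L/∂w₁ = 4 × -1 × 0 × 4 = 0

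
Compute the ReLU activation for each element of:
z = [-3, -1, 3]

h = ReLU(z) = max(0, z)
h = [0, 0, 3]

ReLU applied element-wise: max(0,-3)=0, max(0,-1)=0, max(0,3)=3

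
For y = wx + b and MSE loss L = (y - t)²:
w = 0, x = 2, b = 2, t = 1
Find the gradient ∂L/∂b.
∂L/∂b = 2

y = wx + b = (0)(2) + 2 = 2
∂L/∂y = 2(y - t) = 2(2 - 1) = 2
∂y/∂b = 1
∂L/∂b = ∂L/∂y · ∂y/∂b = 2 × 1 = 2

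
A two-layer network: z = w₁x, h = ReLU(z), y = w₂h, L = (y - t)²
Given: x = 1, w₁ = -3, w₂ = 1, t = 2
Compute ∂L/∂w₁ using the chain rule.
∂L/∂w₁ = 0

Forward pass:
z = w₁x = -3×1 = -3
h = ReLU(-3) = 0
y = w₂h = 1×0 = 0

Backward pass:
∂L/∂y = 2(y - t) = 2(0 - 2) = -4
∂y/∂h = w₂ = 1
∂h/∂z = 0 (ReLU derivative)
∂z/∂w₁ = x = 1

∂L/∂w₁ = -4 × 1 × 0 × 1 = 0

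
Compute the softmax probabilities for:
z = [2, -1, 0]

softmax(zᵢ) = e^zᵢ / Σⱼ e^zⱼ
p = [0.8438, 0.042, 0.1142]

exp(z) = [7.389, 0.3679, 1]
Sum = 8.757
p = [0.8438, 0.042, 0.1142]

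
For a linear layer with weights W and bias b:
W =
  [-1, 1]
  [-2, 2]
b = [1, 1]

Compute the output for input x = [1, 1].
y = [1, 1]

Wx = [-1×1 + 1×1, -2×1 + 2×1]
   = [0, 0]
y = Wx + b = [0 + 1, 0 + 1] = [1, 1]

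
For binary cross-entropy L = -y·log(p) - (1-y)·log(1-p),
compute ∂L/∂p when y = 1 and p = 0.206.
∂L/∂p = -4.854

∂L/∂p = -y/p + (1-y)/(1-p) = -1/0.206 + 0 = -4.854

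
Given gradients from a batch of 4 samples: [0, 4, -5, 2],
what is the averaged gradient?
Average gradient = 0.25

Average = (1/4)(0 + 4 + -5 + 2) = 1/4 = 0.25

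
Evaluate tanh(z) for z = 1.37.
0.8787

tanh(1.37) = (e^(1.37) - e^(-1.37))/(e^(1.37) + e^(-1.37)) = 0.8787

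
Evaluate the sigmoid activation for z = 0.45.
0.6106

sigmoid(0.45) = 1/(1 + e^(-0.45)) = 1/(1 + 0.6376) = 0.6106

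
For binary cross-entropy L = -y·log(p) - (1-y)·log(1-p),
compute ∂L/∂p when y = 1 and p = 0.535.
∂L/∂p = -1.869

∂L/∂p = -y/p + (1-y)/(1-p) = -1/0.535 + 0 = -1.869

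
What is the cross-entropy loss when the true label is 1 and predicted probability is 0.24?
L = 1.427

L = -1·log(0.24) - 0·log(0.76) = -log(0.24) = 1.427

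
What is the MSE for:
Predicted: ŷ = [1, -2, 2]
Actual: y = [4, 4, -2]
MSE = 20.33

MSE = (1/3)((1-4)² + (-2-4)² + (2--2)²) = (1/3)(9 + 36 + 16) = 20.33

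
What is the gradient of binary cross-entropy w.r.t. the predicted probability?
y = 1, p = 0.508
∂L/∂p = -1.969

∂L/∂p = -y/p + (1-y)/(1-p) = -1/0.508 + 0 = -1.969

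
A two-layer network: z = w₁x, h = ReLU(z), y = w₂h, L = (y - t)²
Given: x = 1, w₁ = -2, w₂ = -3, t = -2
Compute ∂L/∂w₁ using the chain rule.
∂L/∂w₁ = 0

Forward pass:
z = w₁x = -2×1 = -2
h = ReLU(-2) = 0
y = w₂h = -3×0 = 0

Backward pass:
∂L/∂y = 2(y - t) = 2(0 - -2) = 4
∂y/∂h = w₂ = -3
∂h/∂z = 0 (ReLU derivative)
∂z/∂w₁ = x = 1

∂L/∂w₁ = 4 × -3 × 0 × 1 = 0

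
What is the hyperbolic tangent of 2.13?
0.9721

tanh(2.13) = (e^(2.13) - e^(-2.13))/(e^(2.13) + e^(-2.13)) = 0.9721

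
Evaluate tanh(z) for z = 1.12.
0.8076

tanh(1.12) = (e^(1.12) - e^(-1.12))/(e^(1.12) + e^(-1.12)) = 0.8076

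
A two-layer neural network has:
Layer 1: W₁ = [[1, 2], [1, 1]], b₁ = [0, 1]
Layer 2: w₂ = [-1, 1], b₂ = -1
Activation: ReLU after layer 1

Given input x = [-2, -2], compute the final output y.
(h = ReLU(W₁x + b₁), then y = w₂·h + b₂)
y = -1

Layer 1 pre-activation: z₁ = [-6, -3]
After ReLU: h = [0, 0]
Layer 2 output: y = -1×0 + 1×0 + -1 = -1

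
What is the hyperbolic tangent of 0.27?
0.2636

tanh(0.27) = (e^(0.27) - e^(-0.27))/(e^(0.27) + e^(-0.27)) = 0.2636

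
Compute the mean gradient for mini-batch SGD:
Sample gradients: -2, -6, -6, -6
Average gradient = -5

Average = (1/4)(-2 + -6 + -6 + -6) = -20/4 = -5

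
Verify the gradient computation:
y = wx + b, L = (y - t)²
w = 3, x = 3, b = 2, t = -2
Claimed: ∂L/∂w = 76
Incorrect

y = (3)(3) + 2 = 11
∂L/∂y = 2(y - t) = 2(11 - -2) = 26
∂y/∂w = x = 3
∂L/∂w = 26 × 3 = 78

Claimed value: 76
Incorrect: The correct gradient is 78.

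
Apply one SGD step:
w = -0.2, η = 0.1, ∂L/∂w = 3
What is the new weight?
w_new = -0.5

w_new = w - η·∂L/∂w = -0.2 - 0.1×(3) = -0.2 - (0.3) = -0.5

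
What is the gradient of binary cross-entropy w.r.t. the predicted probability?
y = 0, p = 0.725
∂L/∂p = 3.636

∂L/∂p = -y/p + (1-y)/(1-p) = 0 + 1/0.275 = 3.636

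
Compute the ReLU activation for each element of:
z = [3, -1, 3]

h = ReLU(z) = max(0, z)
h = [3, 0, 3]

ReLU applied element-wise: max(0,3)=3, max(0,-1)=0, max(0,3)=3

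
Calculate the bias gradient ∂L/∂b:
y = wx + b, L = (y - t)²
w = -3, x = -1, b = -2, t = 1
∂L/∂b = 0

y = wx + b = (-3)(-1) + -2 = 1
∂L/∂y = 2(y - t) = 2(1 - 1) = 0
∂y/∂b = 1
∂L/∂b = ∂L/∂y · ∂y/∂b = 0 × 1 = 0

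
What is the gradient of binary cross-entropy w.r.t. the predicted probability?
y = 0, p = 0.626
∂L/∂p = 2.674

∂L/∂p = -y/p + (1-y)/(1-p) = 0 + 1/0.374 = 2.674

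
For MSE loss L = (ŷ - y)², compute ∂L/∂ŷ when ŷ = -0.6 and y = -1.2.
∂L/∂ŷ = 1.2

∂L/∂ŷ = 2(ŷ - y) = 2(-0.6 - -1.2) = 2(0.6) = 1.2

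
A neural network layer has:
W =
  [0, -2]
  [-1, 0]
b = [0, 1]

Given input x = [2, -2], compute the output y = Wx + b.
y = [4, -1]

Wx = [0×2 + -2×-2, -1×2 + 0×-2]
   = [4, -2]
y = Wx + b = [4 + 0, -2 + 1] = [4, -1]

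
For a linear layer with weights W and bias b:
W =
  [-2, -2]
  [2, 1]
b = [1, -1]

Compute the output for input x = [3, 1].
y = [-7, 6]

Wx = [-2×3 + -2×1, 2×3 + 1×1]
   = [-8, 7]
y = Wx + b = [-8 + 1, 7 + -1] = [-7, 6]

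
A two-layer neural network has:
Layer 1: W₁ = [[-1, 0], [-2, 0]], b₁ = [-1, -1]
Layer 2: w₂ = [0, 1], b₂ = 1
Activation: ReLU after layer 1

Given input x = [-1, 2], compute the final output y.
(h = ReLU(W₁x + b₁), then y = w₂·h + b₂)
y = 2

Layer 1 pre-activation: z₁ = [0, 1]
After ReLU: h = [0, 1]
Layer 2 output: y = 0×0 + 1×1 + 1 = 2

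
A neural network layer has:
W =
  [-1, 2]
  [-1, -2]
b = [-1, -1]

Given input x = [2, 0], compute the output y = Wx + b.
y = [-3, -3]

Wx = [-1×2 + 2×0, -1×2 + -2×0]
   = [-2, -2]
y = Wx + b = [-2 + -1, -2 + -1] = [-3, -3]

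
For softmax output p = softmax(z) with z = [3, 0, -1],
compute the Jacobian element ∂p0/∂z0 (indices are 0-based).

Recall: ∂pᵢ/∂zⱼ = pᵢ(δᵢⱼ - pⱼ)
∂p0/∂z0 = 0.0597

p = softmax(z) = [0.9362, 0.04661, 0.01715]
p0 = 0.9362

∂p0/∂z0 = p0(1 - p0) = 0.9362 × (1 - 0.9362) = 0.0597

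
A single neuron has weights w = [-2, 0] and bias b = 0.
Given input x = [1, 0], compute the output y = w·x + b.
y = -2

y = (-2)(1) + (0)(0) + 0 = -2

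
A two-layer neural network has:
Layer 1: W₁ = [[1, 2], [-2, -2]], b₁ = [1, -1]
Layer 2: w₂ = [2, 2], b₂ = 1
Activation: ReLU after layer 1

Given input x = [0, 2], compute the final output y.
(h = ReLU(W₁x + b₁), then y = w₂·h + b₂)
y = 11

Layer 1 pre-activation: z₁ = [5, -5]
After ReLU: h = [5, 0]
Layer 2 output: y = 2×5 + 2×0 + 1 = 11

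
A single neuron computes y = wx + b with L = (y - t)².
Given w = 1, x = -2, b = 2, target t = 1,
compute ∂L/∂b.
∂L/∂b = -2

y = wx + b = (1)(-2) + 2 = 0
∂L/∂y = 2(y - t) = 2(0 - 1) = -2
∂y/∂b = 1
∂L/∂b = ∂L/∂y · ∂y/∂b = -2 × 1 = -2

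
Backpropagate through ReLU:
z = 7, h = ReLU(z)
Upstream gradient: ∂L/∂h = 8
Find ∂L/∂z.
∂L/∂z = 8

h = ReLU(7) = 7
Since z > 0: ∂h/∂z = 1
∂L/∂z = ∂L/∂h · ∂h/∂z = 8 × 1 = 8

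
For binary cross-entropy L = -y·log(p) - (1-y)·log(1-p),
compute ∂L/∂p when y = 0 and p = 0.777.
∂L/∂p = 4.484

∂L/∂p = -y/p + (1-y)/(1-p) = 0 + 1/0.223 = 4.484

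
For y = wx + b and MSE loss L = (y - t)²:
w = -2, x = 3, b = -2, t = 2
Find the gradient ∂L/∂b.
∂L/∂b = -20

y = wx + b = (-2)(3) + -2 = -8
∂L/∂y = 2(y - t) = 2(-8 - 2) = -20
∂y/∂b = 1
∂L/∂b = ∂L/∂y · ∂y/∂b = -20 × 1 = -20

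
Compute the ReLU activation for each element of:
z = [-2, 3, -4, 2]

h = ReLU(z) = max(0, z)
h = [0, 3, 0, 2]

ReLU applied element-wise: max(0,-2)=0, max(0,3)=3, max(0,-4)=0, max(0,2)=2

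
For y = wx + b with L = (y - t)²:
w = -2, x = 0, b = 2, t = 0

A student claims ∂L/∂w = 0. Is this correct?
Correct

y = (-2)(0) + 2 = 2
∂L/∂y = 2(y - t) = 2(2 - 0) = 4
∂y/∂w = x = 0
∂L/∂w = 4 × 0 = 0

Claimed value: 0
Correct: The correct gradient is 0.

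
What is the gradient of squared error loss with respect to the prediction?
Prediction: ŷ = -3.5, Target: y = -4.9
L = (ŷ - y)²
∂L/∂ŷ = 2.8

∂L/∂ŷ = 2(ŷ - y) = 2(-3.5 - -4.9) = 2(1.4) = 2.8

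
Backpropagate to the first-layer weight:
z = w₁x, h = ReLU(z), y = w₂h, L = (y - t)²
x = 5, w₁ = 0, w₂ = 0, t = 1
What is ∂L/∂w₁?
∂L/∂w₁ = 0

Forward pass:
z = w₁x = 0×5 = 0
h = ReLU(0) = 0
y = w₂h = 0×0 = 0

Backward pass:
∂L/∂y = 2(y - t) = 2(0 - 1) = -2
∂y/∂h = w₂ = 0
∂h/∂z = 0 (ReLU derivative)
∂z/∂w₁ = x = 5

∂L/∂w₁ = -2 × 0 × 0 × 5 = 0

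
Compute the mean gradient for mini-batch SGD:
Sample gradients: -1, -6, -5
Average gradient = -4

Average = (1/3)(-1 + -6 + -5) = -12/3 = -4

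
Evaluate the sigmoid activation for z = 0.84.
0.6985

sigmoid(0.84) = 1/(1 + e^(-0.84)) = 1/(1 + 0.4317) = 0.6985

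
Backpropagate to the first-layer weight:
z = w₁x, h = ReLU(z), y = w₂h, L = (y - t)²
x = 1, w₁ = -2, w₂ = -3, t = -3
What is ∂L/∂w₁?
∂L/∂w₁ = 0

Forward pass:
z = w₁x = -2×1 = -2
h = ReLU(-2) = 0
y = w₂h = -3×0 = 0

Backward pass:
∂L/∂y = 2(y - t) = 2(0 - -3) = 6
∂y/∂h = w₂ = -3
∂h/∂z = 0 (ReLU derivative)
∂z/∂w₁ = x = 1

∂L/∂w₁ = 6 × -3 × 0 × 1 = 0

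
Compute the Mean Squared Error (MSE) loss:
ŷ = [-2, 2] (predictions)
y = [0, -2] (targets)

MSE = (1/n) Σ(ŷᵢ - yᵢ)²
MSE = 10

MSE = (1/2)((-2-0)² + (2--2)²) = (1/2)(4 + 16) = 10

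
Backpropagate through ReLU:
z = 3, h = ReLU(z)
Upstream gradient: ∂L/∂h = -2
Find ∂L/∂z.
∂L/∂z = -2

h = ReLU(3) = 3
Since z > 0: ∂h/∂z = 1
∂L/∂z = ∂L/∂h · ∂h/∂z = -2 × 1 = -2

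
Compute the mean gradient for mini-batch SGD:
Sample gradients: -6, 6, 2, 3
Average gradient = 1.25

Average = (1/4)(-6 + 6 + 2 + 3) = 5/4 = 1.25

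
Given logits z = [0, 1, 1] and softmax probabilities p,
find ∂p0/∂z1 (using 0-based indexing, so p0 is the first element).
∂p0/∂z1 = -0.06561

p = softmax(z) = [0.1554, 0.4223, 0.4223]
p0 = 0.1554, p1 = 0.4223

∂p0/∂z1 = -p0 × p1 = -0.1554 × 0.4223 = -0.06561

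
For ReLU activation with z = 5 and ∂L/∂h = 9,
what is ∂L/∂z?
∂L/∂z = 9

h = ReLU(5) = 5
Since z > 0: ∂h/∂z = 1
∂L/∂z = ∂L/∂h · ∂h/∂z = 9 × 1 = 9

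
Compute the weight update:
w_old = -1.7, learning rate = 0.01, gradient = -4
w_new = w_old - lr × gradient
w_new = -1.66

w_new = w - η·∂L/∂w = -1.7 - 0.01×(-4) = -1.7 - (-0.04) = -1.66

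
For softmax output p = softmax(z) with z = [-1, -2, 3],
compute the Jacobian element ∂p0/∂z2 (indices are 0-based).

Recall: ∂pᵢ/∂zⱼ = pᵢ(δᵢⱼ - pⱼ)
∂p0/∂z2 = -0.01743

p = softmax(z) = [0.01787, 0.006573, 0.9756]
p0 = 0.01787, p2 = 0.9756

∂p0/∂z2 = -p0 × p2 = -0.01787 × 0.9756 = -0.01743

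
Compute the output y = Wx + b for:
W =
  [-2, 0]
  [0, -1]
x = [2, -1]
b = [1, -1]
y = [-3, 0]

Wx = [-2×2 + 0×-1, 0×2 + -1×-1]
   = [-4, 1]
y = Wx + b = [-4 + 1, 1 + -1] = [-3, 0]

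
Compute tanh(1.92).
0.9579

tanh(1.92) = (e^(1.92) - e^(-1.92))/(e^(1.92) + e^(-1.92)) = 0.9579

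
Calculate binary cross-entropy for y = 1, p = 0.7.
L = 0.3567

L = -1·log(0.7) - 0·log(0.3) = -log(0.7) = 0.3567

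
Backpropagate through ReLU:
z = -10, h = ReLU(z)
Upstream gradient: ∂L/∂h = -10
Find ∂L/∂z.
∂L/∂z = 0

h = ReLU(-10) = 0
Since z < 0: ∂h/∂z = 0
∂L/∂z = ∂L/∂h · ∂h/∂z = -10 × 0 = 0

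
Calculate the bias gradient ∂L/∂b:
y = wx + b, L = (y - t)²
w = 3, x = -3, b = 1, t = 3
∂L/∂b = -22

y = wx + b = (3)(-3) + 1 = -8
∂L/∂y = 2(y - t) = 2(-8 - 3) = -22
∂y/∂b = 1
∂L/∂b = ∂L/∂y · ∂y/∂b = -22 × 1 = -22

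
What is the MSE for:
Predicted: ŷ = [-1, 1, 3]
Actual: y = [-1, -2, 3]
MSE = 3

MSE = (1/3)((-1--1)² + (1--2)² + (3-3)²) = (1/3)(0 + 9 + 0) = 3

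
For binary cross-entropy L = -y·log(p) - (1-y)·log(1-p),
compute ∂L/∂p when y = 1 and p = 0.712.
∂L/∂p = -1.404

∂L/∂p = -y/p + (1-y)/(1-p) = -1/0.712 + 0 = -1.404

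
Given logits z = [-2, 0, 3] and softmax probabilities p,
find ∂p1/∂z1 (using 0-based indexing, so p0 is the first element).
∂p1/∂z1 = 0.0449

p = softmax(z) = [0.006377, 0.04712, 0.9465]
p1 = 0.04712

∂p1/∂z1 = p1(1 - p1) = 0.04712 × (1 - 0.04712) = 0.0449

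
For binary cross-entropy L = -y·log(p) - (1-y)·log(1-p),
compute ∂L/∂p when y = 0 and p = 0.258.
∂L/∂p = 1.348

∂L/∂p = -y/p + (1-y)/(1-p) = 0 + 1/0.742 = 1.348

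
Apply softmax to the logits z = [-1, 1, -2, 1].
p = [0.0619, 0.4576, 0.0228, 0.4576]

exp(z) = [0.3679, 2.718, 0.1353, 2.718]
Sum = 5.94
p = [0.0619, 0.4576, 0.0228, 0.4576]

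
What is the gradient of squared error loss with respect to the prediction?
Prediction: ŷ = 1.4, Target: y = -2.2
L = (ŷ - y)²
∂L/∂ŷ = 7.2

∂L/∂ŷ = 2(ŷ - y) = 2(1.4 - -2.2) = 2(3.6) = 7.2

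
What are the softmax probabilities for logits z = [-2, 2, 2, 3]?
p = [0.0039, 0.2111, 0.2111, 0.5739]

exp(z) = [0.1353, 7.389, 7.389, 20.09]
Sum = 35
p = [0.0039, 0.2111, 0.2111, 0.5739]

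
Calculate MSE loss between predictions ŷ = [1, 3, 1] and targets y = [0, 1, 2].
MSE = 2

MSE = (1/3)((1-0)² + (3-1)² + (1-2)²) = (1/3)(1 + 4 + 1) = 2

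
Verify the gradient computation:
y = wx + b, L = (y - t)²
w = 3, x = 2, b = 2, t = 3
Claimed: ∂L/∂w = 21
Incorrect

y = (3)(2) + 2 = 8
∂L/∂y = 2(y - t) = 2(8 - 3) = 10
∂y/∂w = x = 2
∂L/∂w = 10 × 2 = 20

Claimed value: 21
Incorrect: The correct gradient is 20.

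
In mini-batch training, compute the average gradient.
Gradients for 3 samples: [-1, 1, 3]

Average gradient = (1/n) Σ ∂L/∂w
Average gradient = 1

Average = (1/3)(-1 + 1 + 3) = 3/3 = 1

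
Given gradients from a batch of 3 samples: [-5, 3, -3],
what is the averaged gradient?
Average gradient = -1.667

Average = (1/3)(-5 + 3 + -3) = -5/3 = -1.667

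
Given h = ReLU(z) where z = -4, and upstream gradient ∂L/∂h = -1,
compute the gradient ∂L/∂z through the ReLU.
∂L/∂z = 0

h = ReLU(-4) = 0
Since z < 0: ∂h/∂z = 0
∂L/∂z = ∂L/∂h · ∂h/∂z = -1 × 0 = 0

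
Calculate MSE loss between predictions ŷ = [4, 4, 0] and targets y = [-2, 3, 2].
MSE = 13.67

MSE = (1/3)((4--2)² + (4-3)² + (0-2)²) = (1/3)(36 + 1 + 4) = 13.67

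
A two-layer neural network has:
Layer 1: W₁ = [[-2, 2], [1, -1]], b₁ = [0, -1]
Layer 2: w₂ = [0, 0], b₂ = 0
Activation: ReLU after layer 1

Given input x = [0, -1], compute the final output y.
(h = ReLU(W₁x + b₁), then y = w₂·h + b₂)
y = 0

Layer 1 pre-activation: z₁ = [-2, 0]
After ReLU: h = [0, 0]
Layer 2 output: y = 0×0 + 0×0 + 0 = 0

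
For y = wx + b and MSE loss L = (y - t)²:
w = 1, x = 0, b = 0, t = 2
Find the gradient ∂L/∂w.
∂L/∂w = 0

y = wx + b = (1)(0) + 0 = 0
∂L/∂y = 2(y - t) = 2(0 - 2) = -4
∂y/∂w = x = 0
∂L/∂w = ∂L/∂y · ∂y/∂w = -4 × 0 = 0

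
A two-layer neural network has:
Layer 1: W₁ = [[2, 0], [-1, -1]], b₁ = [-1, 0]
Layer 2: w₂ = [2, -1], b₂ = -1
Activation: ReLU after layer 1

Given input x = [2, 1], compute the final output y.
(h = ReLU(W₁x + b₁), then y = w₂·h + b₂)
y = 5

Layer 1 pre-activation: z₁ = [3, -3]
After ReLU: h = [3, 0]
Layer 2 output: y = 2×3 + -1×0 + -1 = 5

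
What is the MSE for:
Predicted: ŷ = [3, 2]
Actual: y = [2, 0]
MSE = 2.5

MSE = (1/2)((3-2)² + (2-0)²) = (1/2)(1 + 4) = 2.5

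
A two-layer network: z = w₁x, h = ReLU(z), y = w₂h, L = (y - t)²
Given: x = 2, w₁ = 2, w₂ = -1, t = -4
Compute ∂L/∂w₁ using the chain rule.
∂L/∂w₁ = 0

Forward pass:
z = w₁x = 2×2 = 4
h = ReLU(4) = 4
y = w₂h = -1×4 = -4

Backward pass:
∂L/∂y = 2(y - t) = 2(-4 - -4) = 0
∂y/∂h = w₂ = -1
∂h/∂z = 1 (ReLU derivative)
∂z/∂w₁ = x = 2

∂L/∂w₁ = 0 × -1 × 1 × 2 = 0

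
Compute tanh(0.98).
0.7531

tanh(0.98) = (e^(0.98) - e^(-0.98))/(e^(0.98) + e^(-0.98)) = 0.7531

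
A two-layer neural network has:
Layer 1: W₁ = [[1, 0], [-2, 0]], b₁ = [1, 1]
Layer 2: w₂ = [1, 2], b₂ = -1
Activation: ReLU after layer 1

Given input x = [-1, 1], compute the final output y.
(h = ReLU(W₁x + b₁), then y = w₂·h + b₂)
y = 5

Layer 1 pre-activation: z₁ = [0, 3]
After ReLU: h = [0, 3]
Layer 2 output: y = 1×0 + 2×3 + -1 = 5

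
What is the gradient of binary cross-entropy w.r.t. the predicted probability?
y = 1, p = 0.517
∂L/∂p = -1.934

∂L/∂p = -y/p + (1-y)/(1-p) = -1/0.517 + 0 = -1.934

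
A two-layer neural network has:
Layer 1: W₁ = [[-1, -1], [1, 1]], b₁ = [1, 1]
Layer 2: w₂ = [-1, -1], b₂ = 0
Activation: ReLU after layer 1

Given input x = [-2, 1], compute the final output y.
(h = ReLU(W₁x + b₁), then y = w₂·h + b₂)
y = -2

Layer 1 pre-activation: z₁ = [2, 0]
After ReLU: h = [2, 0]
Layer 2 output: y = -1×2 + -1×0 + 0 = -2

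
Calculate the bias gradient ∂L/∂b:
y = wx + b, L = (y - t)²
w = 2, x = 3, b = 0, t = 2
∂L/∂b = 8

y = wx + b = (2)(3) + 0 = 6
∂L/∂y = 2(y - t) = 2(6 - 2) = 8
∂y/∂b = 1
∂L/∂b = ∂L/∂y · ∂y/∂b = 8 × 1 = 8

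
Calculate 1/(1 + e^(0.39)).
0.4037

sigmoid(-0.39) = 1/(1 + e^(0.39)) = 1/(1 + 1.477) = 0.4037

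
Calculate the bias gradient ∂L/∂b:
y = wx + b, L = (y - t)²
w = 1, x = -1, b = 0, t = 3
∂L/∂b = -8

y = wx + b = (1)(-1) + 0 = -1
∂L/∂y = 2(y - t) = 2(-1 - 3) = -8
∂y/∂b = 1
∂L/∂b = ∂L/∂y · ∂y/∂b = -8 × 1 = -8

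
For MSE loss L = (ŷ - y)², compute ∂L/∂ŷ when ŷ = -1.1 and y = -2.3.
∂L/∂ŷ = 2.4

∂L/∂ŷ = 2(ŷ - y) = 2(-1.1 - -2.3) = 2(1.2) = 2.4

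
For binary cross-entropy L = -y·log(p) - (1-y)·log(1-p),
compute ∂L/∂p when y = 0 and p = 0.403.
∂L/∂p = 1.675

∂L/∂p = -y/p + (1-y)/(1-p) = 0 + 1/0.597 = 1.675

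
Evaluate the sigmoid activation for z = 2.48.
0.9227

sigmoid(2.48) = 1/(1 + e^(-2.48)) = 1/(1 + 0.08374) = 0.9227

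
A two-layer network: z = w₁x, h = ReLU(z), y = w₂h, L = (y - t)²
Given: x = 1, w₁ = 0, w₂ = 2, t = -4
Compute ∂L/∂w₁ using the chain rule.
∂L/∂w₁ = 0

Forward pass:
z = w₁x = 0×1 = 0
h = ReLU(0) = 0
y = w₂h = 2×0 = 0

Backward pass:
∂L/∂y = 2(y - t) = 2(0 - -4) = 8
∂y/∂h = w₂ = 2
∂h/∂z = 0 (ReLU derivative)
∂z/∂w₁ = x = 1

∂L/∂w₁ = 8 × 2 × 0 × 1 = 0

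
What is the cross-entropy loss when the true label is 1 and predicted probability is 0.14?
L = 1.966

L = -1·log(0.14) - 0·log(0.86) = -log(0.14) = 1.966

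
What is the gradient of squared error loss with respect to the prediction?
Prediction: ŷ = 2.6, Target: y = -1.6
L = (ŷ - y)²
∂L/∂ŷ = 8.4

∂L/∂ŷ = 2(ŷ - y) = 2(2.6 - -1.6) = 2(4.2) = 8.4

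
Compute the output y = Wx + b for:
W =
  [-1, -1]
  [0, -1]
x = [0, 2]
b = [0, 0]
y = [-2, -2]

Wx = [-1×0 + -1×2, 0×0 + -1×2]
   = [-2, -2]
y = Wx + b = [-2 + 0, -2 + 0] = [-2, -2]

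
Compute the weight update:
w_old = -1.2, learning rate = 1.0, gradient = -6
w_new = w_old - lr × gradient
w_new = 4.8

w_new = w - η·∂L/∂w = -1.2 - 1.0×(-6) = -1.2 - (-6) = 4.8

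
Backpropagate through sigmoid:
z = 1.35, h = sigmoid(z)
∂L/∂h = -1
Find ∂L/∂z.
∂L/∂z = -0.1635

σ(1.35) = 0.7941
σ'(1.35) = σ(1.35)(1 - σ(1.35)) = 0.7941 × 0.2059 = 0.1635
∂L/∂z = ∂L/∂h · σ'(z) = -1 × 0.1635 = -0.1635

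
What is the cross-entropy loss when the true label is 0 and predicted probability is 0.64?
L = 1.022

L = -0·log(0.64) - 1·log(0.36) = -log(0.36) = 1.022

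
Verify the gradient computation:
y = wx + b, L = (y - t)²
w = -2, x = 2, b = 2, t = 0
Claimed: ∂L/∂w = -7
Incorrect

y = (-2)(2) + 2 = -2
∂L/∂y = 2(y - t) = 2(-2 - 0) = -4
∂y/∂w = x = 2
∂L/∂w = -4 × 2 = -8

Claimed value: -7
Incorrect: The correct gradient is -8.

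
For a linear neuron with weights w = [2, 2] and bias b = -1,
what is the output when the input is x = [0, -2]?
y = -5

y = (2)(0) + (2)(-2) + -1 = -5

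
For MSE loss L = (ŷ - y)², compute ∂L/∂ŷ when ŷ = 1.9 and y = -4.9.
∂L/∂ŷ = 13.6

∂L/∂ŷ = 2(ŷ - y) = 2(1.9 - -4.9) = 2(6.8) = 13.6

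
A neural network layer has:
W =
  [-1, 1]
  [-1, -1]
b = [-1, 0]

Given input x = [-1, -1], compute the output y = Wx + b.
y = [-1, 2]

Wx = [-1×-1 + 1×-1, -1×-1 + -1×-1]
   = [0, 2]
y = Wx + b = [0 + -1, 2 + 0] = [-1, 2]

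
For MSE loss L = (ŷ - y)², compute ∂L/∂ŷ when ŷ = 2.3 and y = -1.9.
∂L/∂ŷ = 8.4

∂L/∂ŷ = 2(ŷ - y) = 2(2.3 - -1.9) = 2(4.2) = 8.4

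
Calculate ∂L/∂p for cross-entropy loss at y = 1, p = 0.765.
∂L/∂p = -1.307

∂L/∂p = -y/p + (1-y)/(1-p) = -1/0.765 + 0 = -1.307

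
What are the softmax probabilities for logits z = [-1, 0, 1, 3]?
p = [0.0152, 0.0414, 0.1125, 0.831]

exp(z) = [0.3679, 1, 2.718, 20.09]
Sum = 24.17
p = [0.0152, 0.0414, 0.1125, 0.831]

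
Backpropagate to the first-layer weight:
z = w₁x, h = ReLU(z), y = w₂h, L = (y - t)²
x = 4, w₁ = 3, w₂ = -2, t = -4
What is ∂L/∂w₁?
∂L/∂w₁ = 320

Forward pass:
z = w₁x = 3×4 = 12
h = ReLU(12) = 12
y = w₂h = -2×12 = -24

Backward pass:
∂L/∂y = 2(y - t) = 2(-24 - -4) = -40
∂y/∂h = w₂ = -2
∂h/∂z = 1 (ReLU derivative)
∂z/∂w₁ = x = 4

∂L/∂w₁ = -40 × -2 × 1 × 4 = 320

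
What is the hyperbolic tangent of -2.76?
-0.992

tanh(-2.76) = (e^(-2.76) - e^(2.76))/(e^(-2.76) + e^(2.76)) = -0.992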